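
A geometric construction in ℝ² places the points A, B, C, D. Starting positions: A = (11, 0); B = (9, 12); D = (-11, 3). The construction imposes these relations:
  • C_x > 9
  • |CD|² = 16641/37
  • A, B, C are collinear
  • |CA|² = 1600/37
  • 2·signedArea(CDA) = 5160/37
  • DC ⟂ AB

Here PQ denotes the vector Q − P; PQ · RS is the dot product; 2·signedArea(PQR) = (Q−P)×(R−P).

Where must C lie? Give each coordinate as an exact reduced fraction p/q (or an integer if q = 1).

C = (367/37, 240/37)

1. C_x = 367/37  [A, B, C are collinear ∩ DC ⟂ AB]
2. C_y = 240/37  [A, B, C are collinear ∩ DC ⟂ AB]
   → C = (367/37, 240/37)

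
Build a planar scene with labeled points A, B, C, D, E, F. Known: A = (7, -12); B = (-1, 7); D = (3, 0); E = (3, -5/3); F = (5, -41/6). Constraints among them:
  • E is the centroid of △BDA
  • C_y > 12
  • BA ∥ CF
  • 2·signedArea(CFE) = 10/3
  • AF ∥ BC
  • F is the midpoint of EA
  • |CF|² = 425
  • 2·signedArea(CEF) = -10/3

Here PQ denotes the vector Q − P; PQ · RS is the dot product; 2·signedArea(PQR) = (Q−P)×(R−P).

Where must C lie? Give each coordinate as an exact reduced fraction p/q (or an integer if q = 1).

1. C_x = -3  [BA ∥ CF ∩ AF ∥ BC]
2. C_y = 73/6  [BA ∥ CF ∩ AF ∥ BC]
   → C = (-3, 73/6)

C = (-3, 73/6)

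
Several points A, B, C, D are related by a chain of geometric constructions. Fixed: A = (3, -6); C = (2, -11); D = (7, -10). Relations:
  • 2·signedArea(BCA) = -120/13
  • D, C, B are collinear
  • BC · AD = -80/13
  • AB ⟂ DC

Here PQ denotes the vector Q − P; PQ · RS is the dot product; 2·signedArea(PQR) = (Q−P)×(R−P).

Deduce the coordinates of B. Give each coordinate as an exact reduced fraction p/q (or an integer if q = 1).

1. B_x = 51/13  [D, C, B are collinear ∩ AB ⟂ DC]
2. B_y = -138/13  [D, C, B are collinear ∩ AB ⟂ DC]
   → B = (51/13, -138/13)

B = (51/13, -138/13)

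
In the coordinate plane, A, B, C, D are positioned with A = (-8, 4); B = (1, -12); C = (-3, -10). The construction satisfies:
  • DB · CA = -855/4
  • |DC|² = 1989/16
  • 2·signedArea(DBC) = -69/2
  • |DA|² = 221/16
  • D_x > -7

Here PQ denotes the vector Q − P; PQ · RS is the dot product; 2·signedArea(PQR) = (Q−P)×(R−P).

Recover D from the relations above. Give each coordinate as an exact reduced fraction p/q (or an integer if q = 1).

D = (-27/4, 1/2)

1. D_x = -27/4  [2·signedArea(DBC) = -69/2 ∩ DB · CA = -855/4]
2. D_y = 1/2  [2·signedArea(DBC) = -69/2 ∩ DB · CA = -855/4]
   → D = (-27/4, 1/2)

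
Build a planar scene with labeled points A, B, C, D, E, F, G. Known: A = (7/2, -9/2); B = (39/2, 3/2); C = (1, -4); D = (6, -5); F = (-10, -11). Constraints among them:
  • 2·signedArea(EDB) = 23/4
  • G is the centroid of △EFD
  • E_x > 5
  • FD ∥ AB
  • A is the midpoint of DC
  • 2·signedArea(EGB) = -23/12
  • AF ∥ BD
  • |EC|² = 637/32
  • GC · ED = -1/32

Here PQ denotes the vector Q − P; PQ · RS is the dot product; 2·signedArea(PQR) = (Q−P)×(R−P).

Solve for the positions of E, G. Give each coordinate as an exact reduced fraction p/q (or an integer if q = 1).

E = (43/8, -39/8)
G = (11/24, -167/24)

1. E_x = 43/8  [line -13/2·x + 27/2·y + 403/4 = 0 ∩ |EC|² = 637/32]
2. E_y = -39/8  [line -13/2·x + 27/2·y + 403/4 = 0 ∩ |EC|² = 637/32]
   → E = (43/8, -39/8)
3. G_x = 11/24  [G is the centroid of △EFD]
4. G_y = -167/24  [G is the centroid of △EFD]
   → G = (11/24, -167/24)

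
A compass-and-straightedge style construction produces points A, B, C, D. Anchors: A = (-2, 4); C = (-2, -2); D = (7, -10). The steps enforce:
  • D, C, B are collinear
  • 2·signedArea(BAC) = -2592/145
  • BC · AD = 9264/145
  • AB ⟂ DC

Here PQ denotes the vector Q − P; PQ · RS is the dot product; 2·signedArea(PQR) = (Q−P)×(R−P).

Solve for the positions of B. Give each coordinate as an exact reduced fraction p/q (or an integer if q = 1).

B = (-722/145, 94/145)

1. B_x = -722/145  [D, C, B are collinear ∩ AB ⟂ DC]
2. B_y = 94/145  [D, C, B are collinear ∩ AB ⟂ DC]
   → B = (-722/145, 94/145)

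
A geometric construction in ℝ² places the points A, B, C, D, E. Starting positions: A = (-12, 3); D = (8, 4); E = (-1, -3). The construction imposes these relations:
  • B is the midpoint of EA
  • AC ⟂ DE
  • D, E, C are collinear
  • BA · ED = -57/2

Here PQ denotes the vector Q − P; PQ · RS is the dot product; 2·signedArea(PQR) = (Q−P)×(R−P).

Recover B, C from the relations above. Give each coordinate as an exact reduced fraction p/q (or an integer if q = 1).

B = (-13/2, 0)
C = (-643/130, -789/130)

1. B_x = -13/2  [B is the midpoint of EA]
2. B_y = 0  [B is the midpoint of EA]
   → B = (-13/2, 0)
3. C_x = -643/130  [D, E, C are collinear ∩ AC ⟂ DE]
4. C_y = -789/130  [D, E, C are collinear ∩ AC ⟂ DE]
   → C = (-643/130, -789/130)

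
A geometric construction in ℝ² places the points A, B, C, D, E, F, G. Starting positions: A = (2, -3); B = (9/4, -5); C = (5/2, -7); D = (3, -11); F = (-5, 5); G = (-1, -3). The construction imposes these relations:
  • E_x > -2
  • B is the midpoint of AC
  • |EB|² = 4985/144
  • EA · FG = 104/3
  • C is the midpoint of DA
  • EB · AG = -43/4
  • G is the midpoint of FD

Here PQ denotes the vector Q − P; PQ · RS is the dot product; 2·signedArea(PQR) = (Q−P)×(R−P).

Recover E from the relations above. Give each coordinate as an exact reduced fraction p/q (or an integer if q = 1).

1. E_x = -4/3  [EA · FG = 104/3 ∩ EB · AG = -43/4]
2. E_y = -1/3  [EA · FG = 104/3 ∩ EB · AG = -43/4]
   → E = (-4/3, -1/3)

E = (-4/3, -1/3)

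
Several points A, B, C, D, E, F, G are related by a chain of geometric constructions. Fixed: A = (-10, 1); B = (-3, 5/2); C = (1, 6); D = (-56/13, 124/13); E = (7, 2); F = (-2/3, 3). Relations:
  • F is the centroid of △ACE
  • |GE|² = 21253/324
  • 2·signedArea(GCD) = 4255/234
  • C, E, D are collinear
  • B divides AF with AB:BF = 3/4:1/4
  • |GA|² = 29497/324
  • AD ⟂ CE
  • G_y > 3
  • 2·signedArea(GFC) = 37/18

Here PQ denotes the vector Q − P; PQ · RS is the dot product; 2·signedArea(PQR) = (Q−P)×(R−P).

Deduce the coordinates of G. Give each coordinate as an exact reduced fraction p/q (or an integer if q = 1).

G = (-8/9, 23/6)

1. G_x = -8/9  [2·signedArea(GFC) = 37/18 ∩ 2·signedArea(GCD) = 4255/234]
2. G_y = 23/6  [2·signedArea(GFC) = 37/18 ∩ 2·signedArea(GCD) = 4255/234]
   → G = (-8/9, 23/6)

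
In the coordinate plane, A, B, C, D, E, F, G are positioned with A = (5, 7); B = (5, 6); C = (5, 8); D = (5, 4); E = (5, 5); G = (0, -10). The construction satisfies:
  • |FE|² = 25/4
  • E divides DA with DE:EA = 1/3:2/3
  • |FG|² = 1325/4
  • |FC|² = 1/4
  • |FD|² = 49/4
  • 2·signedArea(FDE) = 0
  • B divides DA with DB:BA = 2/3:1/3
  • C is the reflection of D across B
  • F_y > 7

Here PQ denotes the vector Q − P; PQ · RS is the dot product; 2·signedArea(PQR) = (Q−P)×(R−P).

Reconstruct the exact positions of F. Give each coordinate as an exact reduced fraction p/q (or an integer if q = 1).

1. F_x = 5  [2·signedArea(FDE) = 0]
2. F_y = 15/2  [|FG|² = 1325/4]
   → F = (5, 15/2)

F = (5, 15/2)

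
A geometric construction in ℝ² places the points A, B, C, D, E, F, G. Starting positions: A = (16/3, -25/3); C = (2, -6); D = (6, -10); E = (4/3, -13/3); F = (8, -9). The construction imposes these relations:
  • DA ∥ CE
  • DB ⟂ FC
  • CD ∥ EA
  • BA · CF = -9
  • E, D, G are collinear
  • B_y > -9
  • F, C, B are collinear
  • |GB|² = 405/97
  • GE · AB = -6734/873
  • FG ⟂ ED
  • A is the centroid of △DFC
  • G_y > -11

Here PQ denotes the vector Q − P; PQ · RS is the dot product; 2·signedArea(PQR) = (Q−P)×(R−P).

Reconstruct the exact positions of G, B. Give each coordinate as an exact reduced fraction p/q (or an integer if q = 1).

B = (34/5, -42/5)
G = (3064/485, -5037/485)

1. G_x = 3064/485  [E, D, G are collinear ∩ FG ⟂ ED]
2. G_y = -5037/485  [E, D, G are collinear ∩ FG ⟂ ED]
   → G = (3064/485, -5037/485)
3. B_x = 34/5  [F, C, B are collinear ∩ DB ⟂ FC]
4. B_y = -42/5  [F, C, B are collinear ∩ DB ⟂ FC]
   → B = (34/5, -42/5)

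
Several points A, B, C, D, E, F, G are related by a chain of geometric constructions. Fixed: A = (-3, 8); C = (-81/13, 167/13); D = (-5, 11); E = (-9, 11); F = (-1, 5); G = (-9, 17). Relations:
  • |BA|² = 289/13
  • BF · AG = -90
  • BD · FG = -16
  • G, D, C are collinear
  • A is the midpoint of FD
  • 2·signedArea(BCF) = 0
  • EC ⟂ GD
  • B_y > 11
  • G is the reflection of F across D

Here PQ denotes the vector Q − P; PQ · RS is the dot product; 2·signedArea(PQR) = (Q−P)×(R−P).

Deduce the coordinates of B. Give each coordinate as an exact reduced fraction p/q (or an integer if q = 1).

1. B_x = -73/13  [2·signedArea(BCF) = 0 ∩ BD · FG = -16]
2. B_y = 155/13  [2·signedArea(BCF) = 0 ∩ BD · FG = -16]
   → B = (-73/13, 155/13)

B = (-73/13, 155/13)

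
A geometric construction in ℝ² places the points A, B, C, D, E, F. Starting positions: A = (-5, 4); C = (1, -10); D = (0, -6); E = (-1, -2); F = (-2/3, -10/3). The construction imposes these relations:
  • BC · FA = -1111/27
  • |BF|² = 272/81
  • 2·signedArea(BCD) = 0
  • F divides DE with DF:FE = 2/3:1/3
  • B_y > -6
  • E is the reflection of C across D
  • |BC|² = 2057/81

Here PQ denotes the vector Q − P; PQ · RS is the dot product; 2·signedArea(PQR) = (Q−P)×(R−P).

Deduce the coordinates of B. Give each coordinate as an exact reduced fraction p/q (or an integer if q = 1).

1. B_x = -2/9  [2·signedArea(BCD) = 0 ∩ BC · FA = -1111/27]
2. B_y = -46/9  [2·signedArea(BCD) = 0 ∩ BC · FA = -1111/27]
   → B = (-2/9, -46/9)

B = (-2/9, -46/9)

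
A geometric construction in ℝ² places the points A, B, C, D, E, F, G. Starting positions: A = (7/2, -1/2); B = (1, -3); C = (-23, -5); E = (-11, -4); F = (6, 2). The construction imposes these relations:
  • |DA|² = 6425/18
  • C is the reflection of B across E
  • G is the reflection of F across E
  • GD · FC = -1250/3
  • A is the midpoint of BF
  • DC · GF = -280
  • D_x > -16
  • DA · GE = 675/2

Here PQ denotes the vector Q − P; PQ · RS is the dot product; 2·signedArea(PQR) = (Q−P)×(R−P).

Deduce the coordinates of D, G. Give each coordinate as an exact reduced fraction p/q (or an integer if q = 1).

1. G_x = -28  [G is the reflection of F across E]
2. G_y = -10  [G is the reflection of F across E]
   → G = (-28, -10)
3. D_x = -15  [DC · GF = -280 ∩ GD · FC = -1250/3]
4. D_y = -13/3  [DC · GF = -280 ∩ GD · FC = -1250/3]
   → D = (-15, -13/3)

D = (-15, -13/3)
G = (-28, -10)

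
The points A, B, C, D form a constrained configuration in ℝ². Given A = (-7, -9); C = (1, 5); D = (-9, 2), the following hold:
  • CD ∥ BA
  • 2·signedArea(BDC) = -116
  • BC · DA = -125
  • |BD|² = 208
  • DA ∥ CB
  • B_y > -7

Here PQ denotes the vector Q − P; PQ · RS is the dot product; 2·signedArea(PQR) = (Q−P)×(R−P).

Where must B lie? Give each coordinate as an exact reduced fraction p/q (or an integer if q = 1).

1. B_x = 3  [CD ∥ BA ∩ DA ∥ CB]
2. B_y = -6  [CD ∥ BA ∩ DA ∥ CB]
   → B = (3, -6)

B = (3, -6)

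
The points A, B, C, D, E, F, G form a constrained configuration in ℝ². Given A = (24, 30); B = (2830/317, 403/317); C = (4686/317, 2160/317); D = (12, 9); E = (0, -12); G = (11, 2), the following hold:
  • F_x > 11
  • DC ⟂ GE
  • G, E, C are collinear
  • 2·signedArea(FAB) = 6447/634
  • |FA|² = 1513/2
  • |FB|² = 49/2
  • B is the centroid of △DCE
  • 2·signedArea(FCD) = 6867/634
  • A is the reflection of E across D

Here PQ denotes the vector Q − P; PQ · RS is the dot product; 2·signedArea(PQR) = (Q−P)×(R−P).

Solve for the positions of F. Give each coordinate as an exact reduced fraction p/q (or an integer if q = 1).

1. F_x = 23/2  [2·signedArea(FCD) = 6867/634 ∩ 2·signedArea(FAB) = 6447/634]
2. F_y = 11/2  [2·signedArea(FCD) = 6867/634 ∩ 2·signedArea(FAB) = 6447/634]
   → F = (23/2, 11/2)

F = (23/2, 11/2)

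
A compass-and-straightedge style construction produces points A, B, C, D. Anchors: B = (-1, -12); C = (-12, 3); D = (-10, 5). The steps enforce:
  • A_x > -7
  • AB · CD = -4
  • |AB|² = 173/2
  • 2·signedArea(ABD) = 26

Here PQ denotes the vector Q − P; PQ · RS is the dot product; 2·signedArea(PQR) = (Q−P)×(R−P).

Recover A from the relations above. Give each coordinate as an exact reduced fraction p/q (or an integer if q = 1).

A = (-13/2, -9/2)

1. A_x = -13/2  [2·signedArea(ABD) = 26 ∩ AB · CD = -4]
2. A_y = -9/2  [2·signedArea(ABD) = 26 ∩ AB · CD = -4]
   → A = (-13/2, -9/2)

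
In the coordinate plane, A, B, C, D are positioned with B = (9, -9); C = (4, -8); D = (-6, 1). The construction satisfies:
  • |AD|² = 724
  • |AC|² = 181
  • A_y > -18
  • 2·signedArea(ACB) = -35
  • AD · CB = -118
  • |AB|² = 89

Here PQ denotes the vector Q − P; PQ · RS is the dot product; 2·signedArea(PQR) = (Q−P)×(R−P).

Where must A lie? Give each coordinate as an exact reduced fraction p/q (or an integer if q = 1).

1. A_x = 14  [AD · CB = -118 ∩ 2·signedArea(ACB) = -35]
2. A_y = -17  [AD · CB = -118 ∩ 2·signedArea(ACB) = -35]
   → A = (14, -17)

A = (14, -17)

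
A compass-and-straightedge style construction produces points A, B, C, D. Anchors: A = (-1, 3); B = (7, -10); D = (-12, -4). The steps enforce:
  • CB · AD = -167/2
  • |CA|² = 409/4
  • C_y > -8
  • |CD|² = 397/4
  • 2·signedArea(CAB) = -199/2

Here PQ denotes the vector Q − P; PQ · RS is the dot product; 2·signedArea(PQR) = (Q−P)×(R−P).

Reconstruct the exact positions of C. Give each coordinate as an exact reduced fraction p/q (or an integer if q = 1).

C = (-5/2, -7)

1. C_x = -5/2  [CB · AD = -167/2 ∩ 2·signedArea(CAB) = -199/2]
2. C_y = -7  [CB · AD = -167/2 ∩ 2·signedArea(CAB) = -199/2]
   → C = (-5/2, -7)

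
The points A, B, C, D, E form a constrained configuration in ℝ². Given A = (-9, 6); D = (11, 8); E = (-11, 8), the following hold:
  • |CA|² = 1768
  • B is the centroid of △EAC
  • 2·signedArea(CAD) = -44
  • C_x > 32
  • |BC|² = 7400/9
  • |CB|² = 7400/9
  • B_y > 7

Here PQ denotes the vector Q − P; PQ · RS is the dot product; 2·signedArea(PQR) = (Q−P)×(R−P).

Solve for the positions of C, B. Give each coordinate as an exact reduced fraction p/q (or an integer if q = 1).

B = (13/3, 22/3)
C = (33, 8)

1. C_x = 33  [line -2·x + 20·y + -94 = 0 ∩ |CA|² = 1768]
2. C_y = 8  [line -2·x + 20·y + -94 = 0 ∩ |CA|² = 1768]
   → C = (33, 8)
3. B_x = 13/3  [B is the centroid of △EAC]
4. B_y = 22/3  [B is the centroid of △EAC]
   → B = (13/3, 22/3)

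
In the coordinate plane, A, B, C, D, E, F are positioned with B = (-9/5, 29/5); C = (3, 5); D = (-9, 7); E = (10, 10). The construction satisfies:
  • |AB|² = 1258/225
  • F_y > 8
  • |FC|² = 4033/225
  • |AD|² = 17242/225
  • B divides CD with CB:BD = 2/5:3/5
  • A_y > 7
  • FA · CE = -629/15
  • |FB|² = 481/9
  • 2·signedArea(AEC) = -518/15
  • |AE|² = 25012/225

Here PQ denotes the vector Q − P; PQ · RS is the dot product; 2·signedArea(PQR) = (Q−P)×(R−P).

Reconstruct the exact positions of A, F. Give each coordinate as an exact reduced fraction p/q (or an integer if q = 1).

A = (-4/15, 38/5)
F = (73/15, 44/5)

1. A_x = -4/15  [line 5·x + -7·y + 818/15 = 0 ∩ |AD|² = 17242/225]
2. A_y = 38/5  [line 5·x + -7·y + 818/15 = 0 ∩ |AD|² = 17242/225]
   → A = (-4/15, 38/5)
3. F_x = 73/15  [line -7·x + -5·y + 1171/15 = 0 ∩ |FC|² = 4033/225]
4. F_y = 44/5  [line -7·x + -5·y + 1171/15 = 0 ∩ |FC|² = 4033/225]
   → F = (73/15, 44/5)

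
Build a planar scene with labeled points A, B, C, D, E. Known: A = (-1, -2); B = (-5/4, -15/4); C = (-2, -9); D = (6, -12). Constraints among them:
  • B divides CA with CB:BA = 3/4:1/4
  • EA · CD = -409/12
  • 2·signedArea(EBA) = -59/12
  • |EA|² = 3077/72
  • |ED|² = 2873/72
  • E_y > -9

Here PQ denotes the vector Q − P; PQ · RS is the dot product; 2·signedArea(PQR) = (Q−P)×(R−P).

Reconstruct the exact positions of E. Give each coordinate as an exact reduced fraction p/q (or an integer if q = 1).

E = (11/12, -33/4)

1. E_x = 11/12  [2·signedArea(EBA) = -59/12 ∩ EA · CD = -409/12]
2. E_y = -33/4  [2·signedArea(EBA) = -59/12 ∩ EA · CD = -409/12]
   → E = (11/12, -33/4)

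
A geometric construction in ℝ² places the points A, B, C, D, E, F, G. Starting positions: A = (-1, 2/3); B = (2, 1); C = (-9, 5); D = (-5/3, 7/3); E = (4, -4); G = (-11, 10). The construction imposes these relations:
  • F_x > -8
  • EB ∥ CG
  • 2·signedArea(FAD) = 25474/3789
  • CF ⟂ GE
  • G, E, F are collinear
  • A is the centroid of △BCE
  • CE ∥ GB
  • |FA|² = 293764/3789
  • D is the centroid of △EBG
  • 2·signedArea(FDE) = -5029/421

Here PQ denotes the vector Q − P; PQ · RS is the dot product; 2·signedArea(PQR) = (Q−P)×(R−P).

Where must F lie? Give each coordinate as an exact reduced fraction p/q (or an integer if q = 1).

F = (-3131/421, 2810/421)

1. F_x = -3131/421  [G, E, F are collinear ∩ CF ⟂ GE]
2. F_y = 2810/421  [G, E, F are collinear ∩ CF ⟂ GE]
   → F = (-3131/421, 2810/421)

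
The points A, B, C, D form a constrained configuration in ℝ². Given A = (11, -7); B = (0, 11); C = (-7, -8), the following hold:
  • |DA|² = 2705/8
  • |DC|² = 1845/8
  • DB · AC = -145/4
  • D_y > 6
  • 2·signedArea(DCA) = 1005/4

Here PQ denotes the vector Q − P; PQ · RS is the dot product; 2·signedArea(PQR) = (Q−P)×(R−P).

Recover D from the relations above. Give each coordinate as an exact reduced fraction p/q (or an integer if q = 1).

D = (-7/4, 25/4)

1. D_x = -7/4  [DB · AC = -145/4 ∩ 2·signedArea(DCA) = 1005/4]
2. D_y = 25/4  [DB · AC = -145/4 ∩ 2·signedArea(DCA) = 1005/4]
   → D = (-7/4, 25/4)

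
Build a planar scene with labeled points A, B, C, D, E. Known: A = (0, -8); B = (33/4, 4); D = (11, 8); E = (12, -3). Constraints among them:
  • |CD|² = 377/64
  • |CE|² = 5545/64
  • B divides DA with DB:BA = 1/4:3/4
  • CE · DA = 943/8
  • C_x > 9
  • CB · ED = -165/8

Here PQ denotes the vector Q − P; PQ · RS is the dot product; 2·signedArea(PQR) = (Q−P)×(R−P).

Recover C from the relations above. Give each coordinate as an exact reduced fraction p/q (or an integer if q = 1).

1. C_x = 77/8  [CE · DA = 943/8 ∩ CB · ED = -165/8]
2. C_y = 6  [CE · DA = 943/8 ∩ CB · ED = -165/8]
   → C = (77/8, 6)

C = (77/8, 6)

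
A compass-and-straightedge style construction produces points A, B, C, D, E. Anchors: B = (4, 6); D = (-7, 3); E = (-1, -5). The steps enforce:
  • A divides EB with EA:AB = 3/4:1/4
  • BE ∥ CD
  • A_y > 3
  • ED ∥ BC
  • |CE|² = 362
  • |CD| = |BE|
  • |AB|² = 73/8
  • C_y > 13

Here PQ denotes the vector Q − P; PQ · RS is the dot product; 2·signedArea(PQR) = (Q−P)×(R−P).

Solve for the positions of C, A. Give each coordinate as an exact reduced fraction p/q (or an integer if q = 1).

1. C_x = -2  [BE ∥ CD ∩ ED ∥ BC]
2. C_y = 14  [BE ∥ CD ∩ ED ∥ BC]
   → C = (-2, 14)
3. A_x = 11/4  [A divides EB with EA:AB = 3/4:1/4]
4. A_y = 13/4  [A divides EB with EA:AB = 3/4:1/4]
   → A = (11/4, 13/4)

A = (11/4, 13/4)
C = (-2, 14)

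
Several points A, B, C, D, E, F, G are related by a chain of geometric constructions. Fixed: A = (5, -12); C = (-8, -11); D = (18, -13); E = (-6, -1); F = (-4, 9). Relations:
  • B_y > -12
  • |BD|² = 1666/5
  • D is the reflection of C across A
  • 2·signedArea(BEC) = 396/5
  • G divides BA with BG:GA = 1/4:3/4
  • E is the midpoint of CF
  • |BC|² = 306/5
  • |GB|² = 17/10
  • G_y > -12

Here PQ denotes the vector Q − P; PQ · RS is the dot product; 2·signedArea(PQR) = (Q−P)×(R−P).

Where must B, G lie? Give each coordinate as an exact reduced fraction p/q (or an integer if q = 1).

1. B_x = -1/5  [line 10·x + -2·y + -106/5 = 0 ∩ |BC|² = 306/5]
2. B_y = -58/5  [line 10·x + -2·y + -106/5 = 0 ∩ |BC|² = 306/5]
   → B = (-1/5, -58/5)
3. G_x = 11/10  [G divides BA with BG:GA = 1/4:3/4]
4. G_y = -117/10  [G divides BA with BG:GA = 1/4:3/4]
   → G = (11/10, -117/10)

B = (-1/5, -58/5)
G = (11/10, -117/10)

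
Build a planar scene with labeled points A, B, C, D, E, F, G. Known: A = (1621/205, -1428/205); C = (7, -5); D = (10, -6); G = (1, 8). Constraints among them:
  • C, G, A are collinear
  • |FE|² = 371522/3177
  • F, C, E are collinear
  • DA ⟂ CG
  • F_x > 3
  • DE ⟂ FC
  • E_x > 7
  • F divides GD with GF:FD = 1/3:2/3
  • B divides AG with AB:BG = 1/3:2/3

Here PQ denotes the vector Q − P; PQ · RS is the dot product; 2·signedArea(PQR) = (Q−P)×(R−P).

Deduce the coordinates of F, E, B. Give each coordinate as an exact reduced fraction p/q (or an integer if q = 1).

B = (1149/205, -1216/615)
E = (2705/353, -2415/353)
F = (4, 10/3)

1. F_x = 4  [F divides GD with GF:FD = 1/3:2/3]
2. F_y = 10/3  [F divides GD with GF:FD = 1/3:2/3]
   → F = (4, 10/3)
3. E_x = 2705/353  [F, C, E are collinear ∩ DE ⟂ FC]
4. E_y = -2415/353  [F, C, E are collinear ∩ DE ⟂ FC]
   → E = (2705/353, -2415/353)
5. B_x = 1149/205  [B divides AG with AB:BG = 1/3:2/3]
6. B_y = -1216/615  [B divides AG with AB:BG = 1/3:2/3]
   → B = (1149/205, -1216/615)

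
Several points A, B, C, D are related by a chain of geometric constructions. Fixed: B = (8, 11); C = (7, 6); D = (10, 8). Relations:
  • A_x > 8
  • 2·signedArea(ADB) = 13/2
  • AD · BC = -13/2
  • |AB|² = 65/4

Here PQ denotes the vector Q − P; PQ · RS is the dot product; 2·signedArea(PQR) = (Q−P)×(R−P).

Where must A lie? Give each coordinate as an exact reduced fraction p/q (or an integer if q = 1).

A = (17/2, 7)

1. A_x = 17/2  [2·signedArea(ADB) = 13/2 ∩ AD · BC = -13/2]
2. A_y = 7  [2·signedArea(ADB) = 13/2 ∩ AD · BC = -13/2]
   → A = (17/2, 7)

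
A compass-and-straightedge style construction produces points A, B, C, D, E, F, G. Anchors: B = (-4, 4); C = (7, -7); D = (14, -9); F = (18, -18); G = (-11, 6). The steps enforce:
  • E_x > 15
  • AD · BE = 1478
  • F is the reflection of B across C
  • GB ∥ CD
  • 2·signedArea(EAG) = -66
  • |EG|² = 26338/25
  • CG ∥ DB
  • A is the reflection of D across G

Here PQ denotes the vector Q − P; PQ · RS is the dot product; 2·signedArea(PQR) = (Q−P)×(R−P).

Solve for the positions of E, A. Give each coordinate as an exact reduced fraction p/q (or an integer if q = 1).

1. A_x = -36  [A is the reflection of D across G]
2. A_y = 21  [A is the reflection of D across G]
   → A = (-36, 21)
3. E_x = 78/5  [2·signedArea(EAG) = -66 ∩ AD · BE = 1478]
4. E_y = -63/5  [2·signedArea(EAG) = -66 ∩ AD · BE = 1478]
   → E = (78/5, -63/5)

A = (-36, 21)
E = (78/5, -63/5)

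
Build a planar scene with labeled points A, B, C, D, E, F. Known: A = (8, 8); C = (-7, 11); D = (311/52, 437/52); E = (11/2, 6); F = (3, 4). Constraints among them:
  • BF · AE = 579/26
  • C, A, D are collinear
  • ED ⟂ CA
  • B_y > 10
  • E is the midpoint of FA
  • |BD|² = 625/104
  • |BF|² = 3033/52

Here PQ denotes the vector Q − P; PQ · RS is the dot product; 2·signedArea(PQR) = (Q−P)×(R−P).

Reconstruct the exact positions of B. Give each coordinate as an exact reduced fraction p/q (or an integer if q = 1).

1. B_x = 84/13  [line 5/2·x + 2·y + -491/13 = 0 ∩ |BD|² = 625/104]
2. B_y = 281/26  [line 5/2·x + 2·y + -491/13 = 0 ∩ |BD|² = 625/104]
   → B = (84/13, 281/26)

B = (84/13, 281/26)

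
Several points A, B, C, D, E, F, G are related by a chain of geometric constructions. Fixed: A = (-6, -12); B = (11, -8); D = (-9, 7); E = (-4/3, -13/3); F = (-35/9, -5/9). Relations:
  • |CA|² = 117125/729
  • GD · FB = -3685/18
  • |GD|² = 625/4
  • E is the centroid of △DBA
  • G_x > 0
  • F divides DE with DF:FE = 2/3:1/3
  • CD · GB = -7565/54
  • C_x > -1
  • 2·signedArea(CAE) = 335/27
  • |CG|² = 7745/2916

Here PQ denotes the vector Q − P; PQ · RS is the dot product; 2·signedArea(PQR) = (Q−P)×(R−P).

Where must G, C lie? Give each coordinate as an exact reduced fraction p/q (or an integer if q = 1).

1. C_x = -17/27  [line -23/3·x + 14/3·y + -65/27 = 0 ∩ |CA|² = 117125/729]
2. C_y = -14/27  [line -23/3·x + 14/3·y + -65/27 = 0 ∩ |CA|² = 117125/729]
   → C = (-17/27, -14/27)
3. G_x = 1  [GD · FB = -3685/18 ∩ CD · GB = -7565/54]
4. G_y = -1/2  [GD · FB = -3685/18 ∩ CD · GB = -7565/54]
   → G = (1, -1/2)

C = (-17/27, -14/27)
G = (1, -1/2)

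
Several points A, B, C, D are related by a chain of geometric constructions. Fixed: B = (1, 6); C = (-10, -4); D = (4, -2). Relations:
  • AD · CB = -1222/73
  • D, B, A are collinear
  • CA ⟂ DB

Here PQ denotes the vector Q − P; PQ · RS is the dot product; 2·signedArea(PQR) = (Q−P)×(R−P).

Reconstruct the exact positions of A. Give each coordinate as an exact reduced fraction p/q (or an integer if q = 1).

A = (214/73, 62/73)

1. A_x = 214/73  [D, B, A are collinear ∩ CA ⟂ DB]
2. A_y = 62/73  [D, B, A are collinear ∩ CA ⟂ DB]
   → A = (214/73, 62/73)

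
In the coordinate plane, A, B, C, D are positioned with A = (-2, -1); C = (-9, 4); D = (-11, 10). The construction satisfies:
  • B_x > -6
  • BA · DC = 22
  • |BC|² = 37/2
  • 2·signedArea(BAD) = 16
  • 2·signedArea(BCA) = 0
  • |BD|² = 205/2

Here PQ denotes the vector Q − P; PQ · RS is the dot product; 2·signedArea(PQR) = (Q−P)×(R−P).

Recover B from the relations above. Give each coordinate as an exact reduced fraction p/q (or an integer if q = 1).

1. B_x = -11/2  [2·signedArea(BCA) = 0 ∩ BA · DC = 22]
2. B_y = 3/2  [2·signedArea(BCA) = 0 ∩ BA · DC = 22]
   → B = (-11/2, 3/2)

B = (-11/2, 3/2)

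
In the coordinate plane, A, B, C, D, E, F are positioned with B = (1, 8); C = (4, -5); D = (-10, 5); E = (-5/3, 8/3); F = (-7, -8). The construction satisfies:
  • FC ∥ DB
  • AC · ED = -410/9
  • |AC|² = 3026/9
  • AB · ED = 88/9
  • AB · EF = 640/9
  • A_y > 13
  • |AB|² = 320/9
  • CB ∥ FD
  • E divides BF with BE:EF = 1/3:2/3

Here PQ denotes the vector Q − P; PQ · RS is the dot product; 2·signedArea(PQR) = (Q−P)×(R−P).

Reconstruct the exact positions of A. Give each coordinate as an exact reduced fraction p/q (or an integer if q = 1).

1. A_x = 11/3  [AB · EF = 640/9 ∩ AB · ED = 88/9]
2. A_y = 40/3  [AB · EF = 640/9 ∩ AB · ED = 88/9]
   → A = (11/3, 40/3)

A = (11/3, 40/3)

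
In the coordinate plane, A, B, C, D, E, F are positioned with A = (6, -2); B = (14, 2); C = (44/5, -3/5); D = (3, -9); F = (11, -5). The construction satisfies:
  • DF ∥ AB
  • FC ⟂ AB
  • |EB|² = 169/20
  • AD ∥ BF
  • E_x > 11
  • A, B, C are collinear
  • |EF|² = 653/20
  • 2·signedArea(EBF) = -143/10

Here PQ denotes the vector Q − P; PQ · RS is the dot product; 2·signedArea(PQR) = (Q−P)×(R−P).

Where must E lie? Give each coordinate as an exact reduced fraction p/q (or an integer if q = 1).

E = (57/5, 7/10)

1. E_x = 57/5  [line 7·x + -3·y + -777/10 = 0 ∩ |EF|² = 653/20]
2. E_y = 7/10  [line 7·x + -3·y + -777/10 = 0 ∩ |EF|² = 653/20]
   → E = (57/5, 7/10)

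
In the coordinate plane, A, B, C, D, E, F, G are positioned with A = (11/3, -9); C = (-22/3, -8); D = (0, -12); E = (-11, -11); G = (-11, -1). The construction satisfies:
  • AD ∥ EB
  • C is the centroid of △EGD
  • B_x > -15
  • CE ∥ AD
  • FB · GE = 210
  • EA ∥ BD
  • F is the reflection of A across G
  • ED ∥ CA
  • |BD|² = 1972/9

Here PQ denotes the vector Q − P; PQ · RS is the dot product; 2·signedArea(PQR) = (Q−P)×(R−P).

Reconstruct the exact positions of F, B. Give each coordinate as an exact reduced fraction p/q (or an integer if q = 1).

B = (-44/3, -14)
F = (-77/3, 7)

1. F_x = -77/3  [F is the reflection of A across G]
2. F_y = 7  [F is the reflection of A across G]
   → F = (-77/3, 7)
3. B_x = -44/3  [EA ∥ BD ∩ AD ∥ EB]
4. B_y = -14  [EA ∥ BD ∩ AD ∥ EB]
   → B = (-44/3, -14)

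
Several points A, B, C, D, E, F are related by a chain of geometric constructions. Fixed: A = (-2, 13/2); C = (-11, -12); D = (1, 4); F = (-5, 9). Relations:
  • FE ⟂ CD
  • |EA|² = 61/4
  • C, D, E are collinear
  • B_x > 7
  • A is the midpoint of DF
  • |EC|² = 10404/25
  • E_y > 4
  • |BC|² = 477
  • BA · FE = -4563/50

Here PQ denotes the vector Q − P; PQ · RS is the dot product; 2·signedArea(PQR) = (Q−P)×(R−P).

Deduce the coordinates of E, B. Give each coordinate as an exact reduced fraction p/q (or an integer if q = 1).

1. E_x = 31/25  [C, D, E are collinear ∩ FE ⟂ CD]
2. E_y = 108/25  [C, D, E are collinear ∩ FE ⟂ CD]
   → E = (31/25, 108/25)
3. B_x = 187/25  [line -156/25·x + 117/25·y + 1209/25 = 0 ∩ |BC|² = 477]
4. B_y = -9/25  [line -156/25·x + 117/25·y + 1209/25 = 0 ∩ |BC|² = 477]
   → B = (187/25, -9/25)

B = (187/25, -9/25)
E = (31/25, 108/25)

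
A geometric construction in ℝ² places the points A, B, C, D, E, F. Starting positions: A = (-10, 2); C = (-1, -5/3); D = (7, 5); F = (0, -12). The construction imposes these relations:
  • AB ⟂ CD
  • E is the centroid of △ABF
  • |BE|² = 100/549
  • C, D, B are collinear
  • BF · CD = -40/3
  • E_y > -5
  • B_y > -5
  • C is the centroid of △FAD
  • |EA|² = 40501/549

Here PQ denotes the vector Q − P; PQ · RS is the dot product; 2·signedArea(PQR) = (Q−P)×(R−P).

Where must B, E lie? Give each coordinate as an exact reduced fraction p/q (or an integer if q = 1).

B = (-275/61, -280/61)
E = (-295/61, -890/183)

1. B_x = -275/61  [C, D, B are collinear ∩ AB ⟂ CD]
2. B_y = -280/61  [C, D, B are collinear ∩ AB ⟂ CD]
   → B = (-275/61, -280/61)
3. E_x = -295/61  [E is the centroid of △ABF]
4. E_y = -890/183  [E is the centroid of △ABF]
   → E = (-295/61, -890/183)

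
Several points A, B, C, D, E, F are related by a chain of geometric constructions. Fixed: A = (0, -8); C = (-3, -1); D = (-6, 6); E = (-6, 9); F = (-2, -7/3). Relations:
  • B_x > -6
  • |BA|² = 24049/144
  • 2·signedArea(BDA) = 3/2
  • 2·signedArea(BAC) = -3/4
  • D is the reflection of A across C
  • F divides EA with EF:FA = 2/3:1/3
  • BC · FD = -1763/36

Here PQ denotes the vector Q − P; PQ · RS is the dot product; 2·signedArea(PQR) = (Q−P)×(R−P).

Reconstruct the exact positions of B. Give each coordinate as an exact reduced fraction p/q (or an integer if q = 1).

1. B_x = -5  [2·signedArea(BAC) = -3/4 ∩ BC · FD = -1763/36]
2. B_y = 47/12  [2·signedArea(BAC) = -3/4 ∩ BC · FD = -1763/36]
   → B = (-5, 47/12)

B = (-5, 47/12)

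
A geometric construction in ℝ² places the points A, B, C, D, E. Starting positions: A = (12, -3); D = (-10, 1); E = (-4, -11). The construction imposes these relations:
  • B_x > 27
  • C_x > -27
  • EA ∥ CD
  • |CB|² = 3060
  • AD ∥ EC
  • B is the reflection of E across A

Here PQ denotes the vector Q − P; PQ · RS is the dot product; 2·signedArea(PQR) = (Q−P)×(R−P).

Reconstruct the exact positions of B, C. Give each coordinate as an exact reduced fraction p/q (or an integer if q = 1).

B = (28, 5)
C = (-26, -7)

1. B_x = 28  [B is the reflection of E across A]
2. B_y = 5  [B is the reflection of E across A]
   → B = (28, 5)
3. C_x = -26  [EA ∥ CD ∩ AD ∥ EC]
4. C_y = -7  [EA ∥ CD ∩ AD ∥ EC]
   → C = (-26, -7)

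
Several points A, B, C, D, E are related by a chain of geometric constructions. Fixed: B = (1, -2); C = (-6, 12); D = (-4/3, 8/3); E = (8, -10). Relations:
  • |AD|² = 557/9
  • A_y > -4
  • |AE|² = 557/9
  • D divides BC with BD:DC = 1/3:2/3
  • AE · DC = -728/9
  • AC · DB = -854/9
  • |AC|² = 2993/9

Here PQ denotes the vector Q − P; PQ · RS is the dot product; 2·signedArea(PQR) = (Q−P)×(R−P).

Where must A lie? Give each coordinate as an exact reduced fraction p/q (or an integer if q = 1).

1. A_x = 10/3  [line 14/3·x + -28/3·y + -448/9 = 0 ∩ |AD|² = 557/9]
2. A_y = -11/3  [line 14/3·x + -28/3·y + -448/9 = 0 ∩ |AD|² = 557/9]
   → A = (10/3, -11/3)

A = (10/3, -11/3)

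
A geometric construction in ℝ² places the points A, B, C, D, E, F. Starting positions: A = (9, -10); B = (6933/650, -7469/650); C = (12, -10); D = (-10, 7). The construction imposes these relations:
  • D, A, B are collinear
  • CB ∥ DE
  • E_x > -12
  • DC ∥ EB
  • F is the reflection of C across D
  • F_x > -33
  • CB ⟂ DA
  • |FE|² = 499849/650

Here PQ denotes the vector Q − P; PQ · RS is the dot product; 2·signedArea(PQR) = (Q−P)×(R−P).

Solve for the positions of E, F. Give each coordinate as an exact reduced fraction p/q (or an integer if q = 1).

1. E_x = -7367/650  [DC ∥ EB ∩ CB ∥ DE]
2. E_y = 3581/650  [DC ∥ EB ∩ CB ∥ DE]
   → E = (-7367/650, 3581/650)
3. F_x = -32  [F is the reflection of C across D]
4. F_y = 24  [F is the reflection of C across D]
   → F = (-32, 24)

E = (-7367/650, 3581/650)
F = (-32, 24)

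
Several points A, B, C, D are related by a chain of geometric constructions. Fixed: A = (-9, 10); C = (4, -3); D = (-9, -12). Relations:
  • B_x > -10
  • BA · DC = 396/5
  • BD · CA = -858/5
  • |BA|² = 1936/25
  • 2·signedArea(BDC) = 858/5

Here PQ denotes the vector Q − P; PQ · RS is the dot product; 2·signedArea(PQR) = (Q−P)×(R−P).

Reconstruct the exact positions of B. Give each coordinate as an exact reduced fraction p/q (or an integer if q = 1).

B = (-9, 6/5)

1. B_x = -9  [BD · CA = -858/5 ∩ 2·signedArea(BDC) = 858/5]
2. B_y = 6/5  [BD · CA = -858/5 ∩ 2·signedArea(BDC) = 858/5]
   → B = (-9, 6/5)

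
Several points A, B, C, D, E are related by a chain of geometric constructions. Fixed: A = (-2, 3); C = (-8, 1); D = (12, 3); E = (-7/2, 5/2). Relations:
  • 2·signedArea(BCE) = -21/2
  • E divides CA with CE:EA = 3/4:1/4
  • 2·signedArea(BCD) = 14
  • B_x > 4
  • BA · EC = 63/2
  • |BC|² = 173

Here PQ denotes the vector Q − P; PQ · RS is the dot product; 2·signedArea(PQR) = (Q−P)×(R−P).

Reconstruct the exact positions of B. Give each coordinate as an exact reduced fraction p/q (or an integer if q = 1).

1. B_x = 5  [2·signedArea(BCD) = 14 ∩ 2·signedArea(BCE) = -21/2]
2. B_y = 3  [2·signedArea(BCD) = 14 ∩ 2·signedArea(BCE) = -21/2]
   → B = (5, 3)

B = (5, 3)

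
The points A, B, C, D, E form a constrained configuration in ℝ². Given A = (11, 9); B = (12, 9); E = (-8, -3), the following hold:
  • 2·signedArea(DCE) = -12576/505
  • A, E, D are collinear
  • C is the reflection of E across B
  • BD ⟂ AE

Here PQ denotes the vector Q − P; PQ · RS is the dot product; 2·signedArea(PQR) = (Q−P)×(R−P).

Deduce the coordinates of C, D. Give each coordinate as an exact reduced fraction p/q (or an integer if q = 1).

1. C_x = 32  [C is the reflection of E across B]
2. C_y = 21  [C is the reflection of E across B]
   → C = (32, 21)
3. D_x = 5916/505  [A, E, D are collinear ∩ BD ⟂ AE]
4. D_y = 4773/505  [A, E, D are collinear ∩ BD ⟂ AE]
   → D = (5916/505, 4773/505)

C = (32, 21)
D = (5916/505, 4773/505)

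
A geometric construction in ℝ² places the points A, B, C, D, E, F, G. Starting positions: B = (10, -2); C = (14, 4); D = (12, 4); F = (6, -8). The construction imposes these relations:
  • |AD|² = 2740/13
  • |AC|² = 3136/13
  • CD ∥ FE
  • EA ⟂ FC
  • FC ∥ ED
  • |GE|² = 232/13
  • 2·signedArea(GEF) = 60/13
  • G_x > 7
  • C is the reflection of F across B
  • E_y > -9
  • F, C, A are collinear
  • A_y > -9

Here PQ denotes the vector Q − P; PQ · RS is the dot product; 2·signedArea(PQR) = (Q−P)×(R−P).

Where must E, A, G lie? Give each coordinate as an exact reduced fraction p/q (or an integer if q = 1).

1. E_x = 4  [FC ∥ ED ∩ CD ∥ FE]
2. E_y = -8  [FC ∥ ED ∩ CD ∥ FE]
   → E = (4, -8)
3. A_x = 70/13  [F, C, A are collinear ∩ EA ⟂ FC]
4. A_y = -116/13  [F, C, A are collinear ∩ EA ⟂ FC]
   → A = (70/13, -116/13)
5. G_y = -74/13  [2·signedArea(GEF) = 60/13]
6. G_x = 98/13  [|GE|² = 232/13]
   → G = (98/13, -74/13)

A = (70/13, -116/13)
E = (4, -8)
G = (98/13, -74/13)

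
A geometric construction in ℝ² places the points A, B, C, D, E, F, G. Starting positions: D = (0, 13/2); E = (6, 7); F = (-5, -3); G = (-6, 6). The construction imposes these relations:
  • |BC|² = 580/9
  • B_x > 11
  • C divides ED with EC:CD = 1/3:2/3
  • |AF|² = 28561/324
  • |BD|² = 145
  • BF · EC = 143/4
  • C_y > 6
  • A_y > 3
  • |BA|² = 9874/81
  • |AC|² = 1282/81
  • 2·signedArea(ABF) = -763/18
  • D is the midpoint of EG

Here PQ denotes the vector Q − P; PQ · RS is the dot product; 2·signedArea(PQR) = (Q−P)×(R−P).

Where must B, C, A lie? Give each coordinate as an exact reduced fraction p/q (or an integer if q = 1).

A = (5/3, 65/18)
B = (12, 15/2)
C = (4, 41/6)

1. C_x = 4  [C divides ED with EC:CD = 1/3:2/3]
2. C_y = 41/6  [C divides ED with EC:CD = 1/3:2/3]
   → C = (4, 41/6)
3. B_x = 12  [line 2·x + 1/6·y + -101/4 = 0 ∩ |BD|² = 145]
4. B_y = 15/2  [line 2·x + 1/6·y + -101/4 = 0 ∩ |BD|² = 145]
   → B = (12, 15/2)
5. A_x = 5/3  [line 21/2·x + -17·y + 395/9 = 0 ∩ |AF|² = 28561/324]
6. A_y = 65/18  [line 21/2·x + -17·y + 395/9 = 0 ∩ |AF|² = 28561/324]
   → A = (5/3, 65/18)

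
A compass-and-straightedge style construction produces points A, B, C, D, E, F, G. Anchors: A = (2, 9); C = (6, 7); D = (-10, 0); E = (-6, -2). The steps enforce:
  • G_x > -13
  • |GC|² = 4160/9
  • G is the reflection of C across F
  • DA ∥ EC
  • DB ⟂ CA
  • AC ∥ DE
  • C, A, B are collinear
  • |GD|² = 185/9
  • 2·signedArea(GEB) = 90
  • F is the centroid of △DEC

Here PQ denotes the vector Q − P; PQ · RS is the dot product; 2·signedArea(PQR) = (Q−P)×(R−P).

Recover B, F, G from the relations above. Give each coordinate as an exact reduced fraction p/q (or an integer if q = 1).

B = (-4, 12)
F = (-10/3, 5/3)
G = (-38/3, -11/3)

1. B_x = -4  [C, A, B are collinear ∩ DB ⟂ CA]
2. B_y = 12  [C, A, B are collinear ∩ DB ⟂ CA]
   → B = (-4, 12)
3. F_x = -10/3  [F is the centroid of △DEC]
4. F_y = 5/3  [F is the centroid of △DEC]
   → F = (-10/3, 5/3)
5. G_x = -38/3  [G is the reflection of C across F]
6. G_y = -11/3  [G is the reflection of C across F]
   → G = (-38/3, -11/3)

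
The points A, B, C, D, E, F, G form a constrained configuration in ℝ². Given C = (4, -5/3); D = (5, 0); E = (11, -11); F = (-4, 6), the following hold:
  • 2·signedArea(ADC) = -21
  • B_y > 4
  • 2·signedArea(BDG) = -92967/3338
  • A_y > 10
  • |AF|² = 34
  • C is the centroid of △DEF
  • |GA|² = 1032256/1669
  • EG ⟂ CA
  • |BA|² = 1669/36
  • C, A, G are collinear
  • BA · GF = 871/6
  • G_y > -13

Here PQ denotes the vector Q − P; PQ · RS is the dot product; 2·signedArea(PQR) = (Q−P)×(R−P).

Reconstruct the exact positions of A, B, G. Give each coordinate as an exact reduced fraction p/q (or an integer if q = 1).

1. A_x = -1  [line 5/3·x + -1·y + 38/3 = 0 ∩ |AF|² = 34]
2. A_y = 11  [line 5/3·x + -1·y + 38/3 = 0 ∩ |AF|² = 34]
   → A = (-1, 11)
3. G_x = 13571/1669  [C, A, G are collinear ∩ EG ⟂ CA]
4. G_y = -20249/1669  [C, A, G are collinear ∩ EG ⟂ CA]
   → G = (13571/1669, -20249/1669)
5. B_x = 3/2  [2·signedArea(BDG) = -92967/3338 ∩ BA · GF = 871/6]
6. B_y = 14/3  [2·signedArea(BDG) = -92967/3338 ∩ BA · GF = 871/6]
   → B = (3/2, 14/3)

A = (-1, 11)
B = (3/2, 14/3)
G = (13571/1669, -20249/1669)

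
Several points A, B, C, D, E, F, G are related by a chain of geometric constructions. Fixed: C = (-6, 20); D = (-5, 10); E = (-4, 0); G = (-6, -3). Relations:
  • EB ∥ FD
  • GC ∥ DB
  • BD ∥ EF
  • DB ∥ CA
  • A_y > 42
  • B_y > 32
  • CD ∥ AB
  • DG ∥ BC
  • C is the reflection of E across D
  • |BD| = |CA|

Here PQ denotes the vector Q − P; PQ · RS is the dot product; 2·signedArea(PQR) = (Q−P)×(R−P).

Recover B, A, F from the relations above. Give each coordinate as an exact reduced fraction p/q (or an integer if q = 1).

A = (-6, 43)
B = (-5, 33)
F = (-4, -23)

1. B_x = -5  [DG ∥ BC ∩ GC ∥ DB]
2. B_y = 33  [DG ∥ BC ∩ GC ∥ DB]
   → B = (-5, 33)
3. A_x = -6  [CD ∥ AB ∩ DB ∥ CA]
4. A_y = 43  [CD ∥ AB ∩ DB ∥ CA]
   → A = (-6, 43)
5. F_x = -4  [EB ∥ FD ∩ BD ∥ EF]
6. F_y = -23  [EB ∥ FD ∩ BD ∥ EF]
   → F = (-4, -23)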